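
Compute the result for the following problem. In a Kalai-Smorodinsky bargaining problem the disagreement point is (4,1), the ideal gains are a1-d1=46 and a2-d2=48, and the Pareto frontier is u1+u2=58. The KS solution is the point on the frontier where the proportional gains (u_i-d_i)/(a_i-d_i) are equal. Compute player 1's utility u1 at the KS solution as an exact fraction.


Step 1: At the KS point, (u1-d1)/r1 = (u2-d2)/r2 = t and u1+u2 = 58
Step 2: u1 = d1 + r1*t and u2 = d2 + r2*t, so (d1 + r1*t) + (d2 + r2*t) = 58
Step 3: t = (58 - 4 - 1)/(46 + 48) = 53/94
Step 4: u1 = d1 + r1*t = 4 + 46 * 53/94 = 1407/47
Step 5: (Check: u2 = d2 + r2*t = 1319/47; u1+u2 = 1407/47 + 1319/47 = 58, on the frontier.)

1407/47


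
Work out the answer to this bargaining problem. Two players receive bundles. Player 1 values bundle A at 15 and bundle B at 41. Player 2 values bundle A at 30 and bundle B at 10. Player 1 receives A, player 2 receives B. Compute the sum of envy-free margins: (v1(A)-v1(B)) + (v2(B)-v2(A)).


Step 1: Player 1's margin = v1(A) - v1(B) = 15 - 41 = -26
Step 2: Player 2's margin = v2(B) - v2(A) = 10 - 30 = -20
Step 3: Total margin = -26 + -20 = -46

-46


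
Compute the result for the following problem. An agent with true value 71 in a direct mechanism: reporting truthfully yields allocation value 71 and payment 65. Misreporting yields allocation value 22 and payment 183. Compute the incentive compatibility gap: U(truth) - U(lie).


Step 1: U(truth) = value - payment = 71 - 65 = 6
Step 2: U(lie) = allocation - payment = 22 - 183 = -161
Step 3: IC gap = 6 - (-161) = 167

167


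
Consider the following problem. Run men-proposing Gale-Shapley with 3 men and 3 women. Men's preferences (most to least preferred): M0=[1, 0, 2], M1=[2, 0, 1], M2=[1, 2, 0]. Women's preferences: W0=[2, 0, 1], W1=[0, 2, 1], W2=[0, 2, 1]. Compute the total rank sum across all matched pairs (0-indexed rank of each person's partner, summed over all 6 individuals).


Step 1: Run Gale-Shapley (men propose, women hold best offer):
  M0 proposes to W1; she accepts
  M1 proposes to W2; she accepts
  M2 proposes to W1; rejected
  M2 proposes to W2; she switches from M1
  M1 proposes to W0; she accepts
Step 2: Final matching: W0-M1, W1-M0, W2-M2
Step 3: 0-indexed ranks (man's rank of his match, then woman's): 1 + 2 + 0 + 0 + 1 + 1
Step 4: Total rank sum = 5

5


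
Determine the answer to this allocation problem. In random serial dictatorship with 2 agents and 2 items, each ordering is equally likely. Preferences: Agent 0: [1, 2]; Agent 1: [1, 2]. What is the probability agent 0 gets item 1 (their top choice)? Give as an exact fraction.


Step 1: Agent 0 wants item 1
Step 2: There are 2 possible orderings of agents
Step 3: In 1 orderings, agent 0 gets item 1
Step 4: Probability = 1/2

1/2


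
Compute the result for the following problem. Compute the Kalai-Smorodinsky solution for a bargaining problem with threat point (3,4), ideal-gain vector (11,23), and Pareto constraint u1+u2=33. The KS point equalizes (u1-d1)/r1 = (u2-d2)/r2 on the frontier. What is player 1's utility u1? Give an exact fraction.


Step 1: At the KS point, (u1-d1)/r1 = (u2-d2)/r2 = t and u1+u2 = 33
Step 2: u1 = d1 + r1*t and u2 = d2 + r2*t, so (d1 + r1*t) + (d2 + r2*t) = 33
Step 3: t = (33 - 3 - 4)/(11 + 23) = 26/34 = 13/17
Step 4: u1 = d1 + r1*t = 3 + 11 * 13/17 = 194/17
Step 5: (Check: u2 = d2 + r2*t = 367/17; u1+u2 = 194/17 + 367/17 = 33, on the frontier.)

194/17


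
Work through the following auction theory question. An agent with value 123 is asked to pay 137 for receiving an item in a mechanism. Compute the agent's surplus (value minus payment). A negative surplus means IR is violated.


Step 1: Surplus = value - payment = 123 - 137 = -14
Step 2: IR is violated (surplus < 0)

-14


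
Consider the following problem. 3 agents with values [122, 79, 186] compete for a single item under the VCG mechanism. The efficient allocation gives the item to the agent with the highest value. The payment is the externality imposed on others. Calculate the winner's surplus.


Step 1: The winner is the agent with the highest value: agent 2 with value 186
Step 2: Values of other agents: [122, 79]
Step 3: VCG payment = max of others' values = 122
Step 4: Surplus = 186 - 122 = 64

64


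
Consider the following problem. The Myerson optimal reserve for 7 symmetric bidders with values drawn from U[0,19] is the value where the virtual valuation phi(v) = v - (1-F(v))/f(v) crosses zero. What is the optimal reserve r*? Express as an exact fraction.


Step 1: For U[0,19], F(v) = v/19 and f(v) = 1/19
Step 2: phi(v) = v - (1 - v/19)/(1/19) = v - (19 - v) = 2v - 19
Step 3: Set phi(r*) = 0: 2r* - 19 = 0
Step 4: r* = 19/2 (the number of bidders n = 7 does not enter)

19/2


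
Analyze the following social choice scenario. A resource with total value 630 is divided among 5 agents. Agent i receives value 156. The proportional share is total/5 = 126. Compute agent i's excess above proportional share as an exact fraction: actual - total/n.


Step 1: Proportional share = 630/5 = 126
Step 2: Agent's actual allocation = 156
Step 3: Excess = 156 - 126 = 30

30


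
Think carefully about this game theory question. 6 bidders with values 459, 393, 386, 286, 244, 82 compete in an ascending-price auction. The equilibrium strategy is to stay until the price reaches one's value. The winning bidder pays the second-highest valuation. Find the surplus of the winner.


Step 1: Identify the highest value: 459
Step 2: Identify the second-highest value: 393
Step 3: The final price = second-highest value = 393
Step 4: Surplus = 459 - 393 = 66

66


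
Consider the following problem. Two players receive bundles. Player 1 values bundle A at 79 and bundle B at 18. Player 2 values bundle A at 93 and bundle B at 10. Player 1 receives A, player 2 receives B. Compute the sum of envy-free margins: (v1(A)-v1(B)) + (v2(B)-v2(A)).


Step 1: Player 1's margin = v1(A) - v1(B) = 79 - 18 = 61
Step 2: Player 2's margin = v2(B) - v2(A) = 10 - 93 = -83
Step 3: Total margin = 61 + -83 = -22

-22


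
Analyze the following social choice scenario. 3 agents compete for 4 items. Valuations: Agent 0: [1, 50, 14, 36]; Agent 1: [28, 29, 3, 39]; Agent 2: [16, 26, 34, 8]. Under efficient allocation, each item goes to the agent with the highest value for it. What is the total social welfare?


Step 1: For each item, find the maximum value among all agents.
Step 2: Item 0 -> Agent 1 (value 28)
Step 3: Item 1 -> Agent 0 (value 50)
Step 4: Item 2 -> Agent 2 (value 34)
Step 5: Item 3 -> Agent 1 (value 39)
Step 6: Total welfare = 28 + 50 + 34 + 39 = 151

151


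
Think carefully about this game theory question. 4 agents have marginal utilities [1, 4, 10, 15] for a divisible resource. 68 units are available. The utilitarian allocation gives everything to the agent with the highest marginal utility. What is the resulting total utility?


Step 1: The marginal utilities are [1, 4, 10, 15]
Step 2: The highest marginal utility is 15
Step 3: All 68 units go to that agent
Step 4: Total utility = 15 * 68 = 1020

1020


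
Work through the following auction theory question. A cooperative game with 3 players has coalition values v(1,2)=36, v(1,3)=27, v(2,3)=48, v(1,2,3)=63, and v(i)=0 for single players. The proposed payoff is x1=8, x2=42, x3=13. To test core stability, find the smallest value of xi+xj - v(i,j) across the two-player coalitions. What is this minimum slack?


Step 1: Slack for coalition (1,2): x1+x2 - v12 = 50 - 36 = 14
Step 2: Slack for coalition (1,3): x1+x3 - v13 = 21 - 27 = -6
Step 3: Slack for coalition (2,3): x2+x3 - v23 = 55 - 48 = 7
Step 4: Minimum slack = min(14, -6, 7) = -6, attained by (1,3); coalition (1,3) can block (slack < 0), so the allocation is not in the core

-6


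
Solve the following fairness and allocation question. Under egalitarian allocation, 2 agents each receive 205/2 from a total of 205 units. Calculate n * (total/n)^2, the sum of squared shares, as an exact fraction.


Step 1: Each agent's share = 205/2
Step 2: Square of each share = (205/2)^2 = 42025/4
Step 3: Sum of squares = 2 * 42025/4 = 42025/2

42025/2


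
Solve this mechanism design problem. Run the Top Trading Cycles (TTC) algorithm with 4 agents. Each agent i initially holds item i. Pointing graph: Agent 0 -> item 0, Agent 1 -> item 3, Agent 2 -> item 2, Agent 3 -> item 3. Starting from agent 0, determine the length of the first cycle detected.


Step 1: Trace the pointer graph from agent 0: 0 -> 0
Step 2: A cycle is detected when we revisit agent 0
Step 3: The cycle is: 0 -> 0
Step 4: Cycle length = 1

1


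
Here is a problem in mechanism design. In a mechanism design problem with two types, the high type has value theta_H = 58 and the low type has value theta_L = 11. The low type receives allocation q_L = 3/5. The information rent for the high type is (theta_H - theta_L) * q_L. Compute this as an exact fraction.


Step 1: theta_H - theta_L = 58 - 11 = 47
Step 2: Information rent = (theta_H - theta_L) * q_L
Step 3: = 47 * 3/5
Step 4: = 141/5

141/5


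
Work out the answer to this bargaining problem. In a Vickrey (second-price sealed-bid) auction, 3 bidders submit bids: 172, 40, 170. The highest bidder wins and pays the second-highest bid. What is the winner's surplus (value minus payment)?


Step 1: Sort bids in descending order: 172, 170, 40
Step 2: The winning bid is the highest: 172
Step 3: The payment equals the second-highest bid: 170
Step 4: Surplus = winner's bid - payment = 172 - 170 = 2

2


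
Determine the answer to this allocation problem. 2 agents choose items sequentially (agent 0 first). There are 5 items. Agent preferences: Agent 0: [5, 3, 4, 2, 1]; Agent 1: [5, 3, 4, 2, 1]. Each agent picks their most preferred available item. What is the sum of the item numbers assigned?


Step 1: Agent 0 picks item 5
Step 2: Agent 1 picks item 3
Step 3: Sum = 5 + 3 = 8

8


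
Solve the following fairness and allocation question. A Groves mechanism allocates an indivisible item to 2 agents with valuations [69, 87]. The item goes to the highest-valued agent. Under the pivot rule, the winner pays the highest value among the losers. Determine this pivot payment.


Step 1: The efficient winner is agent 1 with value 87
Step 2: Other agents' values: [69]
Step 3: Pivot payment = max(others) = 69
Step 4: The winner pays 69

69


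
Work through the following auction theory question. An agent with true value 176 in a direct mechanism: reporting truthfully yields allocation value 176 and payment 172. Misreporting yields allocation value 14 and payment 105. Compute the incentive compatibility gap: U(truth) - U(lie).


Step 1: U(truth) = value - payment = 176 - 172 = 4
Step 2: U(lie) = allocation - payment = 14 - 105 = -91
Step 3: IC gap = 4 - (-91) = 95

95


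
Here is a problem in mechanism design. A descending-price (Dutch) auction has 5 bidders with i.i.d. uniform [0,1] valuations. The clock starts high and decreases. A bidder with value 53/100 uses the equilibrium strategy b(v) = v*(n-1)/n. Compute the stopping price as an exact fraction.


Step 1: Dutch auctions are strategically equivalent to first-price auctions
Step 2: The equilibrium bid is b(v) = v*(n-1)/n
Step 3: b = 53/100 * 4/5
Step 4: b = 53/125

53/125


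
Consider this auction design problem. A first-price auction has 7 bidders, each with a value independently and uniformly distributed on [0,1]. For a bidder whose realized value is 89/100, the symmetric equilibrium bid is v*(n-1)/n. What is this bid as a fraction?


Step 1: The symmetric BNE bidding function is b(v) = v * (n-1) / n
Step 2: Substitute v = 89/100 and n = 7
Step 3: b = 89/100 * 6/7
Step 4: b = 267/350

267/350


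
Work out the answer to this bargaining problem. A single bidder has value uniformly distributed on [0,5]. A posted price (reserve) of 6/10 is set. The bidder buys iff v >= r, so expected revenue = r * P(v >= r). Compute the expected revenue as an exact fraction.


Step 1: Posted price r = 3/5, value support [0,5]
Step 2: P(v >= r) = (5 - 3/5)/5 = 22/25
Step 3: Expected revenue = r * P(v >= r) = 3/5 * 22/25
Step 4: Revenue = 66/125

66/125


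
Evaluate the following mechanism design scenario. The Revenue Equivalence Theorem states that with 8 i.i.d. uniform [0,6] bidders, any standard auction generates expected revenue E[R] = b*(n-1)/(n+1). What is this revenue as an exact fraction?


Step 1: By Revenue Equivalence, expected revenue = b*(n-1)/(n+1)
Step 2: Substituting n = 8, b = 6
Step 3: Revenue = 6*(8-1)/(8+1) = 6*7/9
Step 4: Revenue = 42/9 = 14/3

14/3


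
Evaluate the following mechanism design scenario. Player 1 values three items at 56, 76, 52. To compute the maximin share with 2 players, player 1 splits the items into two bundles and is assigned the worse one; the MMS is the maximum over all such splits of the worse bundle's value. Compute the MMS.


Step 1: Item values = 56, 76, 52
Step 2: Enumerate all 2-bundle partitions and take the smaller bundle:
  Partition 1: {56} vs {76,52} -> bundles 56, 128; min = 56
  Partition 2: {76} vs {56,52} -> bundles 76, 108; min = 76
  Partition 3: {52} vs {56,76} -> bundles 52, 132; min = 52
Step 3: MMS = max(56, 76, 52) = 76

76


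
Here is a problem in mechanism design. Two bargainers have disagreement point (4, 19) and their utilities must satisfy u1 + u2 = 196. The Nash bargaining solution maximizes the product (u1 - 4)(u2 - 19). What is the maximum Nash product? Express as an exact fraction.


Step 1: The Nash solution splits surplus symmetrically above the disagreement point
Step 2: u1 = (total + d1 - d2)/2 = (196 + 4 - 19)/2 = 181/2
Step 3: u2 = (total - d1 + d2)/2 = (196 - 4 + 19)/2 = 211/2
Step 4: Nash product = (181/2 - 4) * (211/2 - 19)
Step 5: = 173/2 * 173/2 = 29929/4

29929/4


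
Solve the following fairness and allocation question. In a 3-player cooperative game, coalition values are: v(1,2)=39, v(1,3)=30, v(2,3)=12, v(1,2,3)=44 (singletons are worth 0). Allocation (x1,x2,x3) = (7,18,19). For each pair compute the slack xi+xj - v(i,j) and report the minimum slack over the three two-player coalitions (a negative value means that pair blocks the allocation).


Step 1: Slack for coalition (1,2): x1+x2 - v12 = 25 - 39 = -14
Step 2: Slack for coalition (1,3): x1+x3 - v13 = 26 - 30 = -4
Step 3: Slack for coalition (2,3): x2+x3 - v23 = 37 - 12 = 25
Step 4: Minimum slack = min(-14, -4, 25) = -14, attained by (1,2); coalition (1,2) can block (slack < 0), so the allocation is not in the core

-14


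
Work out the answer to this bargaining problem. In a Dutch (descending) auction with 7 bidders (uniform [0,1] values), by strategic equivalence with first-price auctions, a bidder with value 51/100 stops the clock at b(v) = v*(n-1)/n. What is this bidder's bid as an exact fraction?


Step 1: Dutch auctions are strategically equivalent to first-price auctions
Step 2: The equilibrium bid is b(v) = v*(n-1)/n
Step 3: b = 51/100 * 6/7
Step 4: b = 153/350

153/350


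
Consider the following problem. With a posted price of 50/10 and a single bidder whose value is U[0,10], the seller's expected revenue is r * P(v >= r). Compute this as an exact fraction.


Step 1: Posted price r = 5, value support [0,10]
Step 2: P(v >= r) = (10 - 5)/10 = 1/2
Step 3: Expected revenue = r * P(v >= r) = 5 * 1/2
Step 4: Revenue = 5/2

5/2


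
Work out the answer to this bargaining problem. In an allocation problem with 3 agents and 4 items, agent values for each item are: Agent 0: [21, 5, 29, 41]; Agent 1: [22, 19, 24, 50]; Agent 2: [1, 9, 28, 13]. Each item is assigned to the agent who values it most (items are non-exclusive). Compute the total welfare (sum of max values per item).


Step 1: For each item, find the maximum value among all agents.
Step 2: Item 0 -> Agent 1 (value 22)
Step 3: Item 1 -> Agent 1 (value 19)
Step 4: Item 2 -> Agent 0 (value 29)
Step 5: Item 3 -> Agent 1 (value 50)
Step 6: Total welfare = 22 + 19 + 29 + 50 = 120

120


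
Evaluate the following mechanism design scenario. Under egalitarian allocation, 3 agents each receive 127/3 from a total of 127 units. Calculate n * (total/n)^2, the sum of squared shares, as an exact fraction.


Step 1: Each agent's share = 127/3
Step 2: Square of each share = (127/3)^2 = 16129/9
Step 3: Sum of squares = 3 * 16129/9 = 16129/3

16129/3


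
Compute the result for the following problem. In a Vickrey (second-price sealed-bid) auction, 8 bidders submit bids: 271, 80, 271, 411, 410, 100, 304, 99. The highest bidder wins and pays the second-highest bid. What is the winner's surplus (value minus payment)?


Step 1: Sort bids in descending order: 411, 410, 304, 271, 271, 100, 99, 80
Step 2: The winning bid is the highest: 411
Step 3: The payment equals the second-highest bid: 410
Step 4: Surplus = winner's bid - payment = 411 - 410 = 1

1


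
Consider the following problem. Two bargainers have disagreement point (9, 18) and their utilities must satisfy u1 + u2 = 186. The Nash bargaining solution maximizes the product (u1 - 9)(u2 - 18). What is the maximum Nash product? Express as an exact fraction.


Step 1: The Nash solution splits surplus symmetrically above the disagreement point
Step 2: u1 = (total + d1 - d2)/2 = (186 + 9 - 18)/2 = 177/2
Step 3: u2 = (total - d1 + d2)/2 = (186 - 9 + 18)/2 = 195/2
Step 4: Nash product = (177/2 - 9) * (195/2 - 18)
Step 5: = 159/2 * 159/2 = 25281/4

25281/4


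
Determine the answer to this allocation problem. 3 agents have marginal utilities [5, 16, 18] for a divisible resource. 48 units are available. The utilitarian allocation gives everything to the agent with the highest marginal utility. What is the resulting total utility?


Step 1: The marginal utilities are [5, 16, 18]
Step 2: The highest marginal utility is 18
Step 3: All 48 units go to that agent
Step 4: Total utility = 18 * 48 = 864

864


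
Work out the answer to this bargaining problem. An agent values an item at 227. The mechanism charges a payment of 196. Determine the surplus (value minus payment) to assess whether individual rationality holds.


Step 1: Surplus = value - payment = 227 - 196 = 31
Step 2: IR is satisfied (surplus >= 0)

31


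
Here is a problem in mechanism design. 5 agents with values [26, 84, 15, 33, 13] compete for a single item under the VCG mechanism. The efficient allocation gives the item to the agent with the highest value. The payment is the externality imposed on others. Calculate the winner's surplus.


Step 1: The winner is the agent with the highest value: agent 1 with value 84
Step 2: Values of other agents: [26, 15, 33, 13]
Step 3: VCG payment = max of others' values = 33
Step 4: Surplus = 84 - 33 = 51

51


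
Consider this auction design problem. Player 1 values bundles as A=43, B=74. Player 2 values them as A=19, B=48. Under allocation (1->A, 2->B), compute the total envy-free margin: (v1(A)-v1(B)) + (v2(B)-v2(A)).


Step 1: Player 1's margin = v1(A) - v1(B) = 43 - 74 = -31
Step 2: Player 2's margin = v2(B) - v2(A) = 48 - 19 = 29
Step 3: Total margin = -31 + 29 = -2

-2


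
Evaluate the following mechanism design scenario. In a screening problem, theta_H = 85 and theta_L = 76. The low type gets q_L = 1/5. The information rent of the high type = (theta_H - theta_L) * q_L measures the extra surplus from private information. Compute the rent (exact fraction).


Step 1: theta_H - theta_L = 85 - 76 = 9
Step 2: Information rent = (theta_H - theta_L) * q_L
Step 3: = 9 * 1/5
Step 4: = 9/5

9/5


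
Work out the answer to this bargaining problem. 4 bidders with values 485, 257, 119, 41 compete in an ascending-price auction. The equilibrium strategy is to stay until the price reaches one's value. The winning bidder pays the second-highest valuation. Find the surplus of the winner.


Step 1: Identify the highest value: 485
Step 2: Identify the second-highest value: 257
Step 3: The final price = second-highest value = 257
Step 4: Surplus = 485 - 257 = 228

228


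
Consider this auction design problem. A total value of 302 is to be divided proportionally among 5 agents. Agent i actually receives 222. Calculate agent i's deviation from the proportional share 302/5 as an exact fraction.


Step 1: Proportional share = 302/5
Step 2: Agent's actual allocation = 222
Step 3: Excess = 222 - 302/5 = 808/5

808/5


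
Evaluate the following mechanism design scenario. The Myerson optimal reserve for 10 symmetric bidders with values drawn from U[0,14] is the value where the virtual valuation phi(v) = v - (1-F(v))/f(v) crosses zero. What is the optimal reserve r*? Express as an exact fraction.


Step 1: For U[0,14], F(v) = v/14 and f(v) = 1/14
Step 2: phi(v) = v - (1 - v/14)/(1/14) = v - (14 - v) = 2v - 14
Step 3: Set phi(r*) = 0: 2r* - 14 = 0
Step 4: r* = 14/2 = 7 (the number of bidders n = 10 does not enter)

7


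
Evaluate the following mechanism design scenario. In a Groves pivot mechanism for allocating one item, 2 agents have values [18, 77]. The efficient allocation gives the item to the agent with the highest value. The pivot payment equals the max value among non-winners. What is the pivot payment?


Step 1: The efficient winner is agent 1 with value 77
Step 2: Other agents' values: [18]
Step 3: Pivot payment = max(others) = 18
Step 4: The winner pays 18

18


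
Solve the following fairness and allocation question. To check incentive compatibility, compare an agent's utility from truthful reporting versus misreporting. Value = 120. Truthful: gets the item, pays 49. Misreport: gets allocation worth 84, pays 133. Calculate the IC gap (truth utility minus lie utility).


Step 1: U(truth) = value - payment = 120 - 49 = 71
Step 2: U(lie) = allocation - payment = 84 - 133 = -49
Step 3: IC gap = 71 - (-49) = 120

120


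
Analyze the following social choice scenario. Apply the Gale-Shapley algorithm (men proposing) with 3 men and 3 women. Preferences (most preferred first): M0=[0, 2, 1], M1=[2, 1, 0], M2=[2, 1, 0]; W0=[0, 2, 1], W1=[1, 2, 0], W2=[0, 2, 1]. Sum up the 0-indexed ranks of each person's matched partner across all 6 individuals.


Step 1: Run Gale-Shapley (men propose, women hold best offer):
  M0 proposes to W0; she accepts
  M1 proposes to W2; she accepts
  M2 proposes to W2; she switches from M1
  M1 proposes to W1; she accepts
Step 2: Final matching: W0-M0, W1-M1, W2-M2
Step 3: 0-indexed ranks (man's rank of his match, then woman's): 0 + 0 + 1 + 0 + 0 + 1
Step 4: Total rank sum = 2

2


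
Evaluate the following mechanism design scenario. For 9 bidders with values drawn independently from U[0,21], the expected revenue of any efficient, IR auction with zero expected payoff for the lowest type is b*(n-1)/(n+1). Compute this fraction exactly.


Step 1: By Revenue Equivalence, expected revenue = b*(n-1)/(n+1)
Step 2: Substituting n = 9, b = 21
Step 3: Revenue = 21*(9-1)/(9+1) = 21*8/10
Step 4: Revenue = 168/10 = 84/5

84/5


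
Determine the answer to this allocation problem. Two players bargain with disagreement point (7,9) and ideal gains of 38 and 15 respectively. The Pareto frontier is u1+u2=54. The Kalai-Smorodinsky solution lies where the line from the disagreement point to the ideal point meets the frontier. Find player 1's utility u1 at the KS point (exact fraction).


Step 1: At the KS point, (u1-d1)/r1 = (u2-d2)/r2 = t and u1+u2 = 54
Step 2: u1 = d1 + r1*t and u2 = d2 + r2*t, so (d1 + r1*t) + (d2 + r2*t) = 54
Step 3: t = (54 - 7 - 9)/(38 + 15) = 38/53
Step 4: u1 = d1 + r1*t = 7 + 38 * 38/53 = 1815/53
Step 5: (Check: u2 = d2 + r2*t = 1047/53; u1+u2 = 1815/53 + 1047/53 = 54, on the frontier.)

1815/53


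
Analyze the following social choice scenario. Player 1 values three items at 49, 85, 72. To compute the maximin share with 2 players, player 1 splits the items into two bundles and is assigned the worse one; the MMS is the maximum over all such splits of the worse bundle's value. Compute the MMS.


Step 1: Item values = 49, 85, 72
Step 2: Enumerate all 2-bundle partitions and take the smaller bundle:
  Partition 1: {49} vs {85,72} -> bundles 49, 157; min = 49
  Partition 2: {85} vs {49,72} -> bundles 85, 121; min = 85
  Partition 3: {72} vs {49,85} -> bundles 72, 134; min = 72
Step 3: MMS = max(49, 85, 72) = 85

85


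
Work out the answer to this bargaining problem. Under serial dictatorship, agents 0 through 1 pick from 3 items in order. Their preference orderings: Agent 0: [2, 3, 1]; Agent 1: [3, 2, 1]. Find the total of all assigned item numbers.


Step 1: Agent 0 picks item 2
Step 2: Agent 1 picks item 3
Step 3: Sum = 2 + 3 = 5

5


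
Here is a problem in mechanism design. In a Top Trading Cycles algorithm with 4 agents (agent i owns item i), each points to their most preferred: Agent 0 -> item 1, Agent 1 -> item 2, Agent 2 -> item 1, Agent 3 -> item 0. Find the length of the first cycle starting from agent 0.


Step 1: Trace the pointer graph from agent 0: 0 -> 1 -> 2 -> 1
Step 2: A cycle is detected when we revisit agent 1
Step 3: The cycle is: 1 -> 2 -> 1
Step 4: Cycle length = 2

2


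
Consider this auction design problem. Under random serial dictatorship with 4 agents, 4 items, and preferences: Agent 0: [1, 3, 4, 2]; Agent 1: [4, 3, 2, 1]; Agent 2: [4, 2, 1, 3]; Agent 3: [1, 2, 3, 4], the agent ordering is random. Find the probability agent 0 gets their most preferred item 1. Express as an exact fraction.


Step 1: Agent 0 wants item 1
Step 2: There are 24 possible orderings of agents
Step 3: In 12 orderings, agent 0 gets item 1
Step 4: Probability = 12/24 = 1/2

1/2


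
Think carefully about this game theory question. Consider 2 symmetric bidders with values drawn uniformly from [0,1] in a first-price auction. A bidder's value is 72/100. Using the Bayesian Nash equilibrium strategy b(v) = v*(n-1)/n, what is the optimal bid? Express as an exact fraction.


Step 1: The symmetric BNE bidding function is b(v) = v * (n-1) / n
Step 2: Substitute v = 18/25 and n = 2
Step 3: b = 18/25 * 1/2
Step 4: b = 9/25

9/25


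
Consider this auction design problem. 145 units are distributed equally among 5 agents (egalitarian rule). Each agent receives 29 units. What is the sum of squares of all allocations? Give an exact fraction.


Step 1: Each agent's share = 145/5 = 29
Step 2: Square of each share = (29)^2 = 841
Step 3: Sum of squares = 5 * 841 = 4205

4205


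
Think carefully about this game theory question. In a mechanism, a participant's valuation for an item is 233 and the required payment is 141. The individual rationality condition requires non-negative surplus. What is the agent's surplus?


Step 1: Surplus = value - payment = 233 - 141 = 92
Step 2: IR is satisfied (surplus >= 0)

92


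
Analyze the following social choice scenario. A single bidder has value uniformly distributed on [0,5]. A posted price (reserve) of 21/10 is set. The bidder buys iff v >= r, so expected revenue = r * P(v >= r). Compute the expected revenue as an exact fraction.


Step 1: Posted price r = 21/10, value support [0,5]
Step 2: P(v >= r) = (5 - 21/10)/5 = 29/50
Step 3: Expected revenue = r * P(v >= r) = 21/10 * 29/50
Step 4: Revenue = 609/500

609/500


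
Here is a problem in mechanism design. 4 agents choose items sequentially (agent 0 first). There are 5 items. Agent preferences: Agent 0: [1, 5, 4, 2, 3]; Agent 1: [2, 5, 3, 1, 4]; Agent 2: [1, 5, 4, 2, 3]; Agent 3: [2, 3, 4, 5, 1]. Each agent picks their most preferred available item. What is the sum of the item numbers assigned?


Step 1: Agent 0 picks item 1
Step 2: Agent 1 picks item 2
Step 3: Agent 2 picks item 5
Step 4: Agent 3 picks item 3
Step 5: Sum = 1 + 2 + 5 + 3 = 11

11


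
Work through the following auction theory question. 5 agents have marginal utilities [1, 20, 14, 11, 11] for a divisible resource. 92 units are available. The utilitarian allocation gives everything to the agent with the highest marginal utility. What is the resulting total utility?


Step 1: The marginal utilities are [1, 20, 14, 11, 11]
Step 2: The highest marginal utility is 20
Step 3: All 92 units go to that agent
Step 4: Total utility = 20 * 92 = 1840

1840


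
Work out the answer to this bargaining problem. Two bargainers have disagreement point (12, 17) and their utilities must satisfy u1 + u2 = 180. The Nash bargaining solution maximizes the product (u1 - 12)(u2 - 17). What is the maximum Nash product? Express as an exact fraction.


Step 1: The Nash solution splits surplus symmetrically above the disagreement point
Step 2: u1 = (total + d1 - d2)/2 = (180 + 12 - 17)/2 = 175/2
Step 3: u2 = (total - d1 + d2)/2 = (180 - 12 + 17)/2 = 185/2
Step 4: Nash product = (175/2 - 12) * (185/2 - 17)
Step 5: = 151/2 * 151/2 = 22801/4

22801/4


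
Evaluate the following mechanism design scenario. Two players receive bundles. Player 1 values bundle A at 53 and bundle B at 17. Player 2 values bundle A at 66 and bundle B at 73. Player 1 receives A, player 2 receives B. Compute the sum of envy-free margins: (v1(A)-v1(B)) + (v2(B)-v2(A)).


Step 1: Player 1's margin = v1(A) - v1(B) = 53 - 17 = 36
Step 2: Player 2's margin = v2(B) - v2(A) = 73 - 66 = 7
Step 3: Total margin = 36 + 7 = 43

43


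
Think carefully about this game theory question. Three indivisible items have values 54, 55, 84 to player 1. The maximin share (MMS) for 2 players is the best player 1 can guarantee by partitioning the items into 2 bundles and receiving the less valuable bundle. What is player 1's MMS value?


Step 1: Item values = 54, 55, 84
Step 2: Enumerate all 2-bundle partitions and take the smaller bundle:
  Partition 1: {54} vs {55,84} -> bundles 54, 139; min = 54
  Partition 2: {55} vs {54,84} -> bundles 55, 138; min = 55
  Partition 3: {84} vs {54,55} -> bundles 84, 109; min = 84
Step 3: MMS = max(54, 55, 84) = 84

84


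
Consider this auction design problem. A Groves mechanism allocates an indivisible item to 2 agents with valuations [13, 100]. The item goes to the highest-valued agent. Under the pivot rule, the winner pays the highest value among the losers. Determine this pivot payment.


Step 1: The efficient winner is agent 1 with value 100
Step 2: Other agents' values: [13]
Step 3: Pivot payment = max(others) = 13
Step 4: The winner pays 13

13


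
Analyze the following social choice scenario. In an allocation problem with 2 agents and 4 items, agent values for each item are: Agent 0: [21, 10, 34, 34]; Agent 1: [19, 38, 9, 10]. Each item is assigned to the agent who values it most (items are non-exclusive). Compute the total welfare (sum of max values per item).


Step 1: For each item, find the maximum value among all agents.
Step 2: Item 0 -> Agent 0 (value 21)
Step 3: Item 1 -> Agent 1 (value 38)
Step 4: Item 2 -> Agent 0 (value 34)
Step 5: Item 3 -> Agent 0 (value 34)
Step 6: Total welfare = 21 + 38 + 34 + 34 = 127

127


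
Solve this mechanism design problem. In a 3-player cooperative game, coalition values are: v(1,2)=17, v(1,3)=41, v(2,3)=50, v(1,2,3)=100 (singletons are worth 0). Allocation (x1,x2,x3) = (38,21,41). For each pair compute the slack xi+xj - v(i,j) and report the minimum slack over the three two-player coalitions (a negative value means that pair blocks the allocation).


Step 1: Slack for coalition (1,2): x1+x2 - v12 = 59 - 17 = 42
Step 2: Slack for coalition (1,3): x1+x3 - v13 = 79 - 41 = 38
Step 3: Slack for coalition (2,3): x2+x3 - v23 = 62 - 50 = 12
Step 4: Minimum slack = min(42, 38, 12) = 12, attained by (2,3); no pair can gain by deviating, so the allocation is in the core

12


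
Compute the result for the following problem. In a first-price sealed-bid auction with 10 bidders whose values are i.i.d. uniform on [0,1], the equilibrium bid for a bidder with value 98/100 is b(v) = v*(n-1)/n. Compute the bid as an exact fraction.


Step 1: The symmetric BNE bidding function is b(v) = v * (n-1) / n
Step 2: Substitute v = 49/50 and n = 10
Step 3: b = 49/50 * 9/10
Step 4: b = 441/500

441/500


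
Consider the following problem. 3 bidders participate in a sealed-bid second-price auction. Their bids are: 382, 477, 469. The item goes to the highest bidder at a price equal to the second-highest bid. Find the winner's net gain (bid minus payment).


Step 1: Sort bids in descending order: 477, 469, 382
Step 2: The winning bid is the highest: 477
Step 3: The payment equals the second-highest bid: 469
Step 4: Surplus = winner's bid - payment = 477 - 469 = 8

8


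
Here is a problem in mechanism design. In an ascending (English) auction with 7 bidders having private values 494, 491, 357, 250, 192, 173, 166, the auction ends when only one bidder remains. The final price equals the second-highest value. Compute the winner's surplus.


Step 1: Identify the highest value: 494
Step 2: Identify the second-highest value: 491
Step 3: The final price = second-highest value = 491
Step 4: Surplus = 494 - 491 = 3

3


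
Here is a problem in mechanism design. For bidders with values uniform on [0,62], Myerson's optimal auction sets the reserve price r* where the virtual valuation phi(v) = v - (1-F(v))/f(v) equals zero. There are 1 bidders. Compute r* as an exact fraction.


Step 1: For U[0,62], F(v) = v/62 and f(v) = 1/62
Step 2: phi(v) = v - (1 - v/62)/(1/62) = v - (62 - v) = 2v - 62
Step 3: Set phi(r*) = 0: 2r* - 62 = 0
Step 4: r* = 62/2 = 31 (the number of bidders n = 1 does not enter)

31


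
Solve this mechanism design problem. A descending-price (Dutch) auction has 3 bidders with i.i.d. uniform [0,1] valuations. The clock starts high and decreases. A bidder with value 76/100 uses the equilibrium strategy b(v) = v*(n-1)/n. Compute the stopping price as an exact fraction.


Step 1: Dutch auctions are strategically equivalent to first-price auctions
Step 2: The equilibrium bid is b(v) = v*(n-1)/n
Step 3: b = 19/25 * 2/3
Step 4: b = 38/75

38/75


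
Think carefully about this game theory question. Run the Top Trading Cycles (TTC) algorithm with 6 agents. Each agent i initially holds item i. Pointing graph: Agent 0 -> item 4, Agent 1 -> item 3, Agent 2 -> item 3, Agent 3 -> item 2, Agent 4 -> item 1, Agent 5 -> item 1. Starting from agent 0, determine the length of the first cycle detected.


Step 1: Trace the pointer graph from agent 0: 0 -> 4 -> 1 -> 3 -> 2 -> 3
Step 2: A cycle is detected when we revisit agent 3
Step 3: The cycle is: 3 -> 2 -> 3
Step 4: Cycle length = 2

2


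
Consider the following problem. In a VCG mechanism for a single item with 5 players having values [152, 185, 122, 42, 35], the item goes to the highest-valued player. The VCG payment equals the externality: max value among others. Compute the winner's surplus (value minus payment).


Step 1: The winner is the agent with the highest value: agent 1 with value 185
Step 2: Values of other agents: [152, 122, 42, 35]
Step 3: VCG payment = max of others' values = 152
Step 4: Surplus = 185 - 152 = 33

33


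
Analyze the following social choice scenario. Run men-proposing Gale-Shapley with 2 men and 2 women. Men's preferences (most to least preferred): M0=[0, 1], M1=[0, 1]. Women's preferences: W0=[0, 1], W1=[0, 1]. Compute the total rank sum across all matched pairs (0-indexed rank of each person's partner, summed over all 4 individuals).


Step 1: Run Gale-Shapley (men propose, women hold best offer):
  M0 proposes to W0; she accepts
  M1 proposes to W0; rejected
  M1 proposes to W1; she accepts
Step 2: Final matching: W0-M0, W1-M1
Step 3: 0-indexed ranks (man's rank of his match, then woman's): 0 + 0 + 1 + 1
Step 4: Total rank sum = 2

2


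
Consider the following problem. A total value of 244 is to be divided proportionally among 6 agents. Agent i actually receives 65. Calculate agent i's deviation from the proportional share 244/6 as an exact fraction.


Step 1: Proportional share = 244/6 = 122/3
Step 2: Agent's actual allocation = 65
Step 3: Excess = 65 - 122/3 = 73/3

73/3


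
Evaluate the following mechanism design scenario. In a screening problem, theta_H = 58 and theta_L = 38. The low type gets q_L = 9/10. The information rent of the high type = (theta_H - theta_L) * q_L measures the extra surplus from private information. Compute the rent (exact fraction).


Step 1: theta_H - theta_L = 58 - 38 = 20
Step 2: Information rent = (theta_H - theta_L) * q_L
Step 3: = 20 * 9/10
Step 4: = 18

18


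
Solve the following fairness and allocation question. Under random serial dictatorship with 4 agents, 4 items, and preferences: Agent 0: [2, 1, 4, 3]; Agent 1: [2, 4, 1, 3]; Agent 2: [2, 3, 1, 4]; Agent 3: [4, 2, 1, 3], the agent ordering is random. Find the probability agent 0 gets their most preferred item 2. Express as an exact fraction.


Step 1: Agent 0 wants item 2
Step 2: There are 24 possible orderings of agents
Step 3: In 8 orderings, agent 0 gets item 2
Step 4: Probability = 8/24 = 1/3

1/3


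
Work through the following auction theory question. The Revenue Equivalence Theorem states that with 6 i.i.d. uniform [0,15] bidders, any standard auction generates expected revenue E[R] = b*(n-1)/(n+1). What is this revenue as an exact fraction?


Step 1: By Revenue Equivalence, expected revenue = b*(n-1)/(n+1)
Step 2: Substituting n = 6, b = 15
Step 3: Revenue = 15*(6-1)/(6+1) = 15*5/7
Step 4: Revenue = 75/7

75/7


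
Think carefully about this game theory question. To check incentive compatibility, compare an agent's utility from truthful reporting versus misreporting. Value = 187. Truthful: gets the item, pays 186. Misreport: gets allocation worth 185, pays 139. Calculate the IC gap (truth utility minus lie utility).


Step 1: U(truth) = value - payment = 187 - 186 = 1
Step 2: U(lie) = allocation - payment = 185 - 139 = 46
Step 3: IC gap = 1 - 46 = -45

-45


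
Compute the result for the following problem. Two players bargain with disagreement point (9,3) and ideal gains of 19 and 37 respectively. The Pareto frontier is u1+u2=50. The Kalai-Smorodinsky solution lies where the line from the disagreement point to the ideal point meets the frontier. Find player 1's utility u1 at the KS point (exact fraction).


Step 1: At the KS point, (u1-d1)/r1 = (u2-d2)/r2 = t and u1+u2 = 50
Step 2: u1 = d1 + r1*t and u2 = d2 + r2*t, so (d1 + r1*t) + (d2 + r2*t) = 50
Step 3: t = (50 - 9 - 3)/(19 + 37) = 38/56 = 19/28
Step 4: u1 = d1 + r1*t = 9 + 19 * 19/28 = 613/28
Step 5: (Check: u2 = d2 + r2*t = 787/28; u1+u2 = 613/28 + 787/28 = 50, on the frontier.)

613/28


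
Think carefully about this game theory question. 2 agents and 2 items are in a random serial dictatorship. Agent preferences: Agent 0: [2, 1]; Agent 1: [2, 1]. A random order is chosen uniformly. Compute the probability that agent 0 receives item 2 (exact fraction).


Step 1: Agent 0 wants item 2
Step 2: There are 2 possible orderings of agents
Step 3: In 1 orderings, agent 0 gets item 2
Step 4: Probability = 1/2

1/2


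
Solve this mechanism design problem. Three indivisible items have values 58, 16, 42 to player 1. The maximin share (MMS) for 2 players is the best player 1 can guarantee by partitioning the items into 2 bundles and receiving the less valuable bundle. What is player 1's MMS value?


Step 1: Item values = 58, 16, 42
Step 2: Enumerate all 2-bundle partitions and take the smaller bundle:
  Partition 1: {58} vs {16,42} -> bundles 58, 58; min = 58
  Partition 2: {16} vs {58,42} -> bundles 16, 100; min = 16
  Partition 3: {42} vs {58,16} -> bundles 42, 74; min = 42
Step 3: MMS = max(58, 16, 42) = 58

58


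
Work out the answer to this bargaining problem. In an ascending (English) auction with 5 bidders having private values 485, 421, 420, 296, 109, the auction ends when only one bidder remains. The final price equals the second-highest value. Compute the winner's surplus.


Step 1: Identify the highest value: 485
Step 2: Identify the second-highest value: 421
Step 3: The final price = second-highest value = 421
Step 4: Surplus = 485 - 421 = 64

64


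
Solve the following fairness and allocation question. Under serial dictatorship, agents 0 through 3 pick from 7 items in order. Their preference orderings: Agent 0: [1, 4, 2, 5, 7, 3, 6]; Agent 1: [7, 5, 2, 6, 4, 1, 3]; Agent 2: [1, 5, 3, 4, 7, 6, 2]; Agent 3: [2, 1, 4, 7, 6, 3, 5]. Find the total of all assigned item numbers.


Step 1: Agent 0 picks item 1
Step 2: Agent 1 picks item 7
Step 3: Agent 2 picks item 5
Step 4: Agent 3 picks item 2
Step 5: Sum = 1 + 7 + 5 + 2 = 15

15
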